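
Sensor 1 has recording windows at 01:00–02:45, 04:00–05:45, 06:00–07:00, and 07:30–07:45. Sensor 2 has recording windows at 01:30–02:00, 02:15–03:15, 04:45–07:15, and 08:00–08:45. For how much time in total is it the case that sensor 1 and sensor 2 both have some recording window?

A ∩ B = 01:30–02:00, 02:15–02:45, 04:45–05:45, 06:00–07:00.
Total: 30 min + 30 min + 1 h + 1 h = 3 h.

3 h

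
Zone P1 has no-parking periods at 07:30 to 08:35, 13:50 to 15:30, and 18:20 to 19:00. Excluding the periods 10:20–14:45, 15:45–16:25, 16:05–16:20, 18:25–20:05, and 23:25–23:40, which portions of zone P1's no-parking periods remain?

07:30–08:35, 14:45–15:30, 18:20–18:25

Second set merges to 10:20–14:45, 15:45–16:25, 18:25–20:05, 23:25–23:40.
07:30–08:35: nothing removed.
13:50–15:30 \ B = 14:45–15:30.
18:20–19:00 \ B = 18:20–18:25.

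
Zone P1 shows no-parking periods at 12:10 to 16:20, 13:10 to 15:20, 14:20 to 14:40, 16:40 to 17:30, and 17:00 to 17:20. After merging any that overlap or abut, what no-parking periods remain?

12:10–16:20, 16:40–17:30

13:10–15:20 overlaps/touches 12:10–16:20 → extend to 12:10–16:20.
14:20–14:40 overlaps/touches 12:10–16:20 → extend to 12:10–16:20.
16:40–17:30 is disjoint → start new block.
17:00–17:20 overlaps/touches 16:40–17:30 → extend to 16:40–17:30.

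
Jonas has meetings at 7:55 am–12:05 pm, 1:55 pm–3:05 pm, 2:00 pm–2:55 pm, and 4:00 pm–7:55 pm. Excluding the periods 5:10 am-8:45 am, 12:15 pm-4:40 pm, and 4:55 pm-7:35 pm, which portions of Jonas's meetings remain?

First set merges to 7:55 am–12:05 pm, 1:55 pm–3:05 pm, 4:00 pm–7:55 pm.
7:55 am–12:05 pm \ B = 8:45 am–12:05 pm.
1:55 pm–3:05 pm: entirely removed.
4:00 pm–7:55 pm \ B = 4:40 pm–4:55 pm, 7:35 pm–7:55 pm.

8:45 am–12:05 pm, 4:40 pm–4:55 pm, 7:35 pm–7:55 pm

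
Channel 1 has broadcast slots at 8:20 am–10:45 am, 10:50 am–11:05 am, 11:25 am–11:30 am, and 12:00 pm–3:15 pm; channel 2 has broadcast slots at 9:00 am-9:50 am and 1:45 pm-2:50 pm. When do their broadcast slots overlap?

8:20 am–10:45 am meets the second set on 9:00 am–9:50 am.
10:50 am–11:05 am: no overlap with the second set.
11:25 am–11:30 am: no overlap with the second set.
12:00 pm–3:15 pm meets the second set on 1:45 pm–2:50 pm.

9:00 am–9:50 am, 1:45 pm–2:50 pm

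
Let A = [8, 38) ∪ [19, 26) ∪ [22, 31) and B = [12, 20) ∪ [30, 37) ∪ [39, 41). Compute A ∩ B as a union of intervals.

[12, 20) ∪ [30, 37)

Merge the first list: [8, 38).
[8, 38) ∩ B → [12, 20), [30, 37).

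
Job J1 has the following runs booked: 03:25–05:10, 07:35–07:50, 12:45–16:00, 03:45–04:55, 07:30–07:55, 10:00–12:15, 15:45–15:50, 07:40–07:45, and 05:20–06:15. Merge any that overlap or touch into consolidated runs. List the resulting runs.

03:25–05:10, 05:20–06:15, 07:30–07:55, 10:00–12:15, 12:45–16:00

Sort by start: 03:25–05:10, 03:45–04:55, 05:20–06:15, 07:30–07:55, 07:35–07:50, 07:40–07:45, 10:00–12:15, 12:45–16:00, 15:45–15:50.
03:45–04:55 overlaps/touches 03:25–05:10 → extend to 03:25–05:10.
05:20–06:15 is disjoint → start new block.
07:30–07:55 is disjoint → start new block.
07:35–07:50 overlaps/touches 07:30–07:55 → extend to 07:30–07:55.
07:40–07:45 overlaps/touches 07:30–07:55 → extend to 07:30–07:55.
10:00–12:15 is disjoint → start new block.
12:45–16:00 is disjoint → start new block.
15:45–15:50 overlaps/touches 12:45–16:00 → extend to 12:45–16:00.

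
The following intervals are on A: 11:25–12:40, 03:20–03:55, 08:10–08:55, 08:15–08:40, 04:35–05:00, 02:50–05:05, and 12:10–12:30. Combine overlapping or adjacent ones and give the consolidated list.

02:50–05:05, 08:10–08:55, 11:25–12:40

Sort by start: 02:50–05:05, 03:20–03:55, 04:35–05:00, 08:10–08:55, 08:15–08:40, 11:25–12:40, 12:10–12:30.
03:20–03:55 overlaps/touches 02:50–05:05 → extend to 02:50–05:05.
04:35–05:00 overlaps/touches 02:50–05:05 → extend to 02:50–05:05.
08:10–08:55 is disjoint → start new block.
08:15–08:40 overlaps/touches 08:10–08:55 → extend to 08:10–08:55.
11:25–12:40 is disjoint → start new block.
12:10–12:30 overlaps/touches 11:25–12:40 → extend to 11:25–12:40.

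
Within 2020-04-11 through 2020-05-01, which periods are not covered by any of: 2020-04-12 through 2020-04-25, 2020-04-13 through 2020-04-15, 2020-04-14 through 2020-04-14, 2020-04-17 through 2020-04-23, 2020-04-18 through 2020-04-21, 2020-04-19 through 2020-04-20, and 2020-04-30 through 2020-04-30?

2020-04-11 through 2020-04-11, 2020-04-26 through 2020-04-29, 2020-05-01 through 2020-05-01

Covered (merged): 2020-04-12 through 2020-04-25, 2020-04-30 through 2020-04-30.
Complement within 2020-04-11 through 2020-05-01: 2020-04-11 through 2020-04-11, 2020-04-26 through 2020-04-29, 2020-05-01 through 2020-05-01.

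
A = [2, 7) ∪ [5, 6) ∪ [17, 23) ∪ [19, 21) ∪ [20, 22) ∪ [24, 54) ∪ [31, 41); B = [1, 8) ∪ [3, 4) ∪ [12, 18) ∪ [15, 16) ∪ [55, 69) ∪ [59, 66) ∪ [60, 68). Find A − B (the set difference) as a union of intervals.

[18, 23) ∪ [24, 54)

First set merges to [2, 7), [17, 23), [24, 54).
Second set merges to [1, 8), [12, 18), [55, 69).
[2, 7) lies entirely inside B → drops out.
[17, 23) with B removed leaves [18, 23).
[24, 54) is untouched.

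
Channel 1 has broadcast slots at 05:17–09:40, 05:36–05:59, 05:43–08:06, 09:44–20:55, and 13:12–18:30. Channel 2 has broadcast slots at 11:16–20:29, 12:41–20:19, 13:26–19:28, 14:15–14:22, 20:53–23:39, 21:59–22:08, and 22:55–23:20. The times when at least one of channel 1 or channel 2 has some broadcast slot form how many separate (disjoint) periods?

2

A, merged: 05:17–09:40, 09:44–20:55.
B, merged: 11:16–20:29, 20:53–23:39.
A ∪ B = 05:17–09:40, 09:44–23:39.
That is 2 disjoint pieces.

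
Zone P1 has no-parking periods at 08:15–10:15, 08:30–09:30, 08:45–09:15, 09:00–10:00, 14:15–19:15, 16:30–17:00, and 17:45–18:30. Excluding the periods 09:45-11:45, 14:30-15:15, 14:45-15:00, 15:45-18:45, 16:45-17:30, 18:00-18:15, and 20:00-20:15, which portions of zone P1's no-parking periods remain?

08:15-09:45, 14:15-14:30, 15:15-15:45, 18:45-19:15

A, merged: 08:15-10:15, 14:15-19:15.
B, merged: 09:45-11:45, 14:30-15:15, 15:45-18:45, 20:00-20:15.
08:15-10:15 minus B → 08:15-09:45.
14:15-19:15 minus B → 14:15-14:30, 15:15-15:45, 18:45-19:15.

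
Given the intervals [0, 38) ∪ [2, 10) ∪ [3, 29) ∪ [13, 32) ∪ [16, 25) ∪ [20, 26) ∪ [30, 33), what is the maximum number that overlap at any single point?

At 20, 5 of the intervals are simultaneously active.
No point has more.

5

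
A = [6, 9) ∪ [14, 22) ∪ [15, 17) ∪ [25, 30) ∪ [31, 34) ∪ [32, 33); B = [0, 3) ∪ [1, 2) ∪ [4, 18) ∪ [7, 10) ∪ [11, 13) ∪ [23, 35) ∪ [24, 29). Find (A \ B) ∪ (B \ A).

[0, 3) ∪ [4, 6) ∪ [9, 14) ∪ [18, 22) ∪ [23, 25) ∪ [30, 31) ∪ [34, 35)

Merge the first list: [6, 9), [14, 22), [25, 30), [31, 34).
Merge the second list: [0, 3), [4, 18), [23, 35).
A but not B: [18, 22).
B but not A: [0, 3), [4, 6), [9, 14), [23, 25), [30, 31), [34, 35).
Combining gives A △ B.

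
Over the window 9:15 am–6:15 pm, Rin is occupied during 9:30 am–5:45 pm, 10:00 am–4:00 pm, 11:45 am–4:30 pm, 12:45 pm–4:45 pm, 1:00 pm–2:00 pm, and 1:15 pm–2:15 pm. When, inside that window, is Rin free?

The merged coverage is 9:30 am-5:45 pm.
Complement within 9:15 am-6:15 pm: 9:15 am-9:30 am, 5:45 pm-6:15 pm.

9:15 am-9:30 am, 5:45 pm-6:15 pm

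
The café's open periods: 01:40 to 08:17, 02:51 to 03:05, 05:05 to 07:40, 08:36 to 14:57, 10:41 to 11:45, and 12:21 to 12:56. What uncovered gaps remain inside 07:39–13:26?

08:17–08:36

The merged coverage is 01:40–08:17, 08:36–14:57.
Complement within 07:39–13:26: 08:17–08:36.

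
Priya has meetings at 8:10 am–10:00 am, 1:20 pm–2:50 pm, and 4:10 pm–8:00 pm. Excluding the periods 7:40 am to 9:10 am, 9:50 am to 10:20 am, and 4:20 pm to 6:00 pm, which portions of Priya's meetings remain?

8:10 am-10:00 am \ B = 9:10 am-9:50 am.
1:20 pm-2:50 pm: nothing removed.
4:10 pm-8:00 pm \ B = 4:10 pm-4:20 pm, 6:00 pm-8:00 pm.

9:10 am-9:50 am, 1:20 pm-2:50 pm, 4:10 pm-4:20 pm, 6:00 pm-8:00 pm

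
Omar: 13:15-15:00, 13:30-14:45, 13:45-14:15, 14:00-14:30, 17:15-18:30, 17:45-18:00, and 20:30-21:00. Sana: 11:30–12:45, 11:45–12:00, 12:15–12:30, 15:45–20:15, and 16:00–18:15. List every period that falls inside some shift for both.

17:15-18:30

First set merges to 13:15-15:00, 17:15-18:30, 20:30-21:00.
Second set merges to 11:30-12:45, 15:45-20:15.
13:15-15:00: no overlap with the second set.
17:15-18:30 meets the second set on 17:15-18:30.
20:30-21:00: no overlap with the second set.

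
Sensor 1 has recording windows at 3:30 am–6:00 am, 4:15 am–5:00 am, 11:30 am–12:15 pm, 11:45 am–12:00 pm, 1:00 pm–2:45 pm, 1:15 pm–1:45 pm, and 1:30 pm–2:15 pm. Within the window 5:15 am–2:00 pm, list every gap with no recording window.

The merged coverage is 3:30 am-6:00 am, 11:30 am-12:15 pm, 1:00 pm-2:45 pm.
Complement within 5:15 am-2:00 pm: 6:00 am-11:30 am, 12:15 pm-1:00 pm.

6:00 am-11:30 am, 12:15 pm-1:00 pm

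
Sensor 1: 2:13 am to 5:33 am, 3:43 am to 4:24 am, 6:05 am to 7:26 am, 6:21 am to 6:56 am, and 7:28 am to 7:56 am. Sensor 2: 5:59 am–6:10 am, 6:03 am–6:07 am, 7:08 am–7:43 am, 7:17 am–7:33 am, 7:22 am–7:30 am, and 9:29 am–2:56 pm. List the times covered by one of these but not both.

2:13 am–5:33 am, 5:59 am–6:05 am, 6:10 am–7:08 am, 7:26 am–7:28 am, 7:43 am–7:56 am, 9:29 am–2:56 pm

A, merged: 2:13 am–5:33 am, 6:05 am–7:26 am, 7:28 am–7:56 am.
B, merged: 5:59 am–6:10 am, 7:08 am–7:43 am, 9:29 am–2:56 pm.
A \ B = 2:13 am–5:33 am, 6:10 am–7:08 am, 7:43 am–7:56 am.
B \ A = 5:59 am–6:05 am, 7:26 am–7:28 am, 9:29 am–2:56 pm.
Union of the two gives the symmetric difference.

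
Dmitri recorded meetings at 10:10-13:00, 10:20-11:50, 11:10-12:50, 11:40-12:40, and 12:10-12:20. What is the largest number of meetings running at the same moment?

4

Walk the sorted start/end points keeping a running depth.
The depth first hits 4 at 11:40.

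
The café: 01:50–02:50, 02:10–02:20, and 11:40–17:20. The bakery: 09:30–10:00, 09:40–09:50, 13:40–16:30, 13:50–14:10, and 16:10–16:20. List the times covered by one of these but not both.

Merge the first list: 01:50-02:50, 11:40-17:20.
Merge the second list: 09:30-10:00, 13:40-16:30.
A \ B = 01:50-02:50, 11:40-13:40, 16:30-17:20.
B \ A = 09:30-10:00.
Union of the two gives the symmetric difference.

01:50-02:50, 09:30-10:00, 11:40-13:40, 16:30-17:20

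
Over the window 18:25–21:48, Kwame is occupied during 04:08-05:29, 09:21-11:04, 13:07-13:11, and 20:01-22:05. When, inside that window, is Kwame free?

18:25–20:01

Covered (merged): 04:08–05:29, 09:21–11:04, 13:07–13:11, 20:01–22:05.
Complement within 18:25–21:48: 18:25–20:01.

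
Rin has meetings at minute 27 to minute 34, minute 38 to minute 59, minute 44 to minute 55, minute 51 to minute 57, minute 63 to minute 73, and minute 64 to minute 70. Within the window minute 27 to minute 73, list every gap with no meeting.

The merged coverage is minute 27 to minute 34, minute 38 to minute 59, minute 63 to minute 73.
Uncovered inside minute 27 to minute 73: minute 34 to minute 38, minute 59 to minute 63.

minute 34 to minute 38, minute 59 to minute 63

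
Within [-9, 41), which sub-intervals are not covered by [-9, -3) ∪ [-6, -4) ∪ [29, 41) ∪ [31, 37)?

[-3, 29)

The merged coverage is [-9, -3), [29, 41).
Complement within [-9, 41): [-3, 29).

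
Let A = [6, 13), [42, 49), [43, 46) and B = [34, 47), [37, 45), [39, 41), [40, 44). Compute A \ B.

[6, 13) ∪ [47, 49)

Merge the first list: [6, 13), [42, 49).
Merge the second list: [34, 47).
[6, 13): nothing removed.
[42, 49) \ B = [47, 49).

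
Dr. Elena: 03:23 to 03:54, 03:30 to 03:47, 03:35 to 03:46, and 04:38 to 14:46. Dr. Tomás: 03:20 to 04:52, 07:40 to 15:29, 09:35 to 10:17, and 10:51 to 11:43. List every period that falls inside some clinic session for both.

Merge the first list: 03:23-03:54, 04:38-14:46.
Merge the second list: 03:20-04:52, 07:40-15:29.
03:23-03:54 overlaps B on 03:23-03:54.
04:38-14:46 overlaps B on 04:38-04:52, 07:40-14:46.

03:23-03:54, 04:38-04:52, 07:40-14:46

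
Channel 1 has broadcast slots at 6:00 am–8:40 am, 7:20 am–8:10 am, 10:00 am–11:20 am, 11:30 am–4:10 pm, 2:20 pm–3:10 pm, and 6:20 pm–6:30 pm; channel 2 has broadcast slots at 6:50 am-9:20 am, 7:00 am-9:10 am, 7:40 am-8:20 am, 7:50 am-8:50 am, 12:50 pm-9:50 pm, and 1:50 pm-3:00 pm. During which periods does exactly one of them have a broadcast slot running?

6:00 am–6:50 am, 8:40 am–9:20 am, 10:00 am–11:20 am, 11:30 am–12:50 pm, 4:10 pm–6:20 pm, 6:30 pm–9:50 pm

Merge the first list: 6:00 am–8:40 am, 10:00 am–11:20 am, 11:30 am–4:10 pm, 6:20 pm–6:30 pm.
Merge the second list: 6:50 am–9:20 am, 12:50 pm–9:50 pm.
A but not B: 6:00 am–6:50 am, 10:00 am–11:20 am, 11:30 am–12:50 pm.
B but not A: 8:40 am–9:20 am, 4:10 pm–6:20 pm, 6:30 pm–9:50 pm.
Combining gives A △ B.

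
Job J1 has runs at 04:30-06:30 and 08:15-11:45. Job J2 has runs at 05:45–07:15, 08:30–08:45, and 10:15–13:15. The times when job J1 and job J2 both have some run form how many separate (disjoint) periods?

A ∩ B = 05:45–06:30, 08:30–08:45, 10:15–11:45.
That is 3 disjoint pieces.

3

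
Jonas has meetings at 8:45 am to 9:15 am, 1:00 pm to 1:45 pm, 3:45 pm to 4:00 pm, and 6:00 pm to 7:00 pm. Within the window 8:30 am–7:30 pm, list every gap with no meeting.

After merging, the occupied span is 8:45 am–9:15 am, 1:00 pm–1:45 pm, 3:45 pm–4:00 pm, 6:00 pm–7:00 pm.
Gaps within 8:30 am–7:30 pm: 8:30 am–8:45 am, 9:15 am–1:00 pm, 1:45 pm–3:45 pm, 4:00 pm–6:00 pm, 7:00 pm–7:30 pm.

8:30 am–8:45 am, 9:15 am–1:00 pm, 1:45 pm–3:45 pm, 4:00 pm–6:00 pm, 7:00 pm–7:30 pm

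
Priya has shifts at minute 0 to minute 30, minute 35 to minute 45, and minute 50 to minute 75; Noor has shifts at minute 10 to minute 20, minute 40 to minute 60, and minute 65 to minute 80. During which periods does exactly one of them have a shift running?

A \ B = minute 0 to minute 10, minute 20 to minute 30, minute 35 to minute 40, minute 60 to minute 65.
B \ A = minute 45 to minute 50, minute 75 to minute 80.
Union of the two gives the symmetric difference.

minute 0 to minute 10, minute 20 to minute 30, minute 35 to minute 40, minute 45 to minute 50, minute 60 to minute 65, minute 75 to minute 80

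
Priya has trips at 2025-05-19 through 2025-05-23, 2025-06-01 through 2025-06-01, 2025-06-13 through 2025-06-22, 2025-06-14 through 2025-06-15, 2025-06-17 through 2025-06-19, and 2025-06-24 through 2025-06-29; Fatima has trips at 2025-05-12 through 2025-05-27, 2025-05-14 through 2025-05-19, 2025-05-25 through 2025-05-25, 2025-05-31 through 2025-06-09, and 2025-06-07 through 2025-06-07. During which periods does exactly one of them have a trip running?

2025-05-12 through 2025-05-18, 2025-05-24 through 2025-05-27, 2025-05-31 through 2025-05-31, 2025-06-02 through 2025-06-09, 2025-06-13 through 2025-06-22, 2025-06-24 through 2025-06-29

First set merges to 2025-05-19 through 2025-05-23, 2025-06-01 through 2025-06-01, 2025-06-13 through 2025-06-22, 2025-06-24 through 2025-06-29.
Second set merges to 2025-05-12 through 2025-05-27, 2025-05-31 through 2025-06-09.
Only in the first: 2025-06-13 through 2025-06-22, 2025-06-24 through 2025-06-29.
Only in the second: 2025-05-12 through 2025-05-18, 2025-05-24 through 2025-05-27, 2025-05-31 through 2025-05-31, 2025-06-02 through 2025-06-09.
Together these are the periods covered by exactly one.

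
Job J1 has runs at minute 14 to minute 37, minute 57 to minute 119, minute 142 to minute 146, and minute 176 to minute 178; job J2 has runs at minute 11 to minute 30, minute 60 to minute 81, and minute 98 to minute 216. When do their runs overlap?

minute 14 to minute 37 overlaps B on minute 14 to minute 30.
minute 57 to minute 119 overlaps B on minute 60 to minute 81, minute 98 to minute 119.
minute 142 to minute 146 overlaps B on minute 142 to minute 146.
minute 176 to minute 178 overlaps B on minute 176 to minute 178.

minute 14 to minute 30, minute 60 to minute 81, minute 98 to minute 119, minute 142 to minute 146, minute 176 to minute 178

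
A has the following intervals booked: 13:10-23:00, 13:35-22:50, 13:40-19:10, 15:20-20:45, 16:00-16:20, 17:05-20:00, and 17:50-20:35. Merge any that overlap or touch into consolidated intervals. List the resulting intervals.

13:10–23:00

13:35–22:50 overlaps/touches 13:10–23:00 → extend to 13:10–23:00.
13:40–19:10 overlaps/touches 13:10–23:00 → extend to 13:10–23:00.
15:20–20:45 overlaps/touches 13:10–23:00 → extend to 13:10–23:00.
16:00–16:20 overlaps/touches 13:10–23:00 → extend to 13:10–23:00.
17:05–20:00 overlaps/touches 13:10–23:00 → extend to 13:10–23:00.
17:50–20:35 overlaps/touches 13:10–23:00 → extend to 13:10–23:00.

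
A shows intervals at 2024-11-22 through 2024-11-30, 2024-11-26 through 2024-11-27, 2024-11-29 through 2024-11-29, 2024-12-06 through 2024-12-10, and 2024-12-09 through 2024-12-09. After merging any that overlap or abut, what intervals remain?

2024-11-26 through 2024-11-27 overlaps/touches 2024-11-22 through 2024-11-30 → extend to 2024-11-22 through 2024-11-30.
2024-11-29 through 2024-11-29 overlaps/touches 2024-11-22 through 2024-11-30 → extend to 2024-11-22 through 2024-11-30.
2024-12-06 through 2024-12-10 is disjoint → start new block.
2024-12-09 through 2024-12-09 overlaps/touches 2024-12-06 through 2024-12-10 → extend to 2024-12-06 through 2024-12-10.

2024-11-22 through 2024-11-30, 2024-12-06 through 2024-12-10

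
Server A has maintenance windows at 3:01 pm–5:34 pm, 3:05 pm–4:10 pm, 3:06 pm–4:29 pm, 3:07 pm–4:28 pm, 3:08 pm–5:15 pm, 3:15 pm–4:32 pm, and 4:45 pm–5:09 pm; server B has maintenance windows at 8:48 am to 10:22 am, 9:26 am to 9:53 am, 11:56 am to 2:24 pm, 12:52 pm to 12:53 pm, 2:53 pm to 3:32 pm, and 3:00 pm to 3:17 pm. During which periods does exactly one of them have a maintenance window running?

First set merges to 3:01 pm-5:34 pm.
Second set merges to 8:48 am-10:22 am, 11:56 am-2:24 pm, 2:53 pm-3:32 pm.
A but not B: 3:32 pm-5:34 pm.
B but not A: 8:48 am-10:22 am, 11:56 am-2:24 pm, 2:53 pm-3:01 pm.
Combining gives A △ B.

8:48 am-10:22 am, 11:56 am-2:24 pm, 2:53 pm-3:01 pm, 3:32 pm-5:34 pm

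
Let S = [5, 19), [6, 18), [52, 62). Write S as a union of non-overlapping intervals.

[6, 18) overlaps/touches [5, 19) → extend to [5, 19).
[52, 62) is disjoint → start new block.

[5, 19) ∪ [52, 62)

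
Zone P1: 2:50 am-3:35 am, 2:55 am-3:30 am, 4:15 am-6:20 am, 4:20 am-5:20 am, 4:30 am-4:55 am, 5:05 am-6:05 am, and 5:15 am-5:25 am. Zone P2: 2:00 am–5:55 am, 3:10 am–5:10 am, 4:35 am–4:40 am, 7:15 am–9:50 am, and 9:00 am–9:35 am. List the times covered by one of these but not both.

First set merges to 2:50 am-3:35 am, 4:15 am-6:20 am.
Second set merges to 2:00 am-5:55 am, 7:15 am-9:50 am.
Only in the first: 5:55 am-6:20 am.
Only in the second: 2:00 am-2:50 am, 3:35 am-4:15 am, 7:15 am-9:50 am.
Together these are the periods covered by exactly one.

2:00 am-2:50 am, 3:35 am-4:15 am, 5:55 am-6:20 am, 7:15 am-9:50 am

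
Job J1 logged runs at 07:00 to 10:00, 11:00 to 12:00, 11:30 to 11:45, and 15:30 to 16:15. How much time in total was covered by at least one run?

Merged: 07:00-10:00, 11:00-12:00, 15:30-16:15.
Lengths: 3 h + 1 h + 45 min = 4 h 45 min.

4 h 45 min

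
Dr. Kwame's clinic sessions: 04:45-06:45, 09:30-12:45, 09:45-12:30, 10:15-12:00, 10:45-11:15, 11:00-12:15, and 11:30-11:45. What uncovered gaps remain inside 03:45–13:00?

03:45–04:45, 06:45–09:30, 12:45–13:00

The merged coverage is 04:45–06:45, 09:30–12:45.
Uncovered inside 03:45–13:00: 03:45–04:45, 06:45–09:30, 12:45–13:00.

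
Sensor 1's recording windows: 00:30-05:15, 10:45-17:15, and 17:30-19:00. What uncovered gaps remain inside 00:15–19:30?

The merged coverage is 00:30–05:15, 10:45–17:15, 17:30–19:00.
Complement within 00:15–19:30: 00:15–00:30, 05:15–10:45, 17:15–17:30, 19:00–19:30.

00:15–00:30, 05:15–10:45, 17:15–17:30, 19:00–19:30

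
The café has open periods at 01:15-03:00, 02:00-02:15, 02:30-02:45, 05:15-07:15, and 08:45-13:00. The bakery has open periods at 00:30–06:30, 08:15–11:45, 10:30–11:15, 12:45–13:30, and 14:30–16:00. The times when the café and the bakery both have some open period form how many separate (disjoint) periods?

A, merged: 01:15–03:00, 05:15–07:15, 08:45–13:00.
B, merged: 00:30–06:30, 08:15–11:45, 12:45–13:30, 14:30–16:00.
A ∩ B = 01:15–03:00, 05:15–06:30, 08:45–11:45, 12:45–13:00.
That is 4 disjoint pieces.

4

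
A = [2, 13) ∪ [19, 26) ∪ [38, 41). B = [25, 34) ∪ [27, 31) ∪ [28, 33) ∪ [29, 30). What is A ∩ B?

[25, 26)

B, merged: [25, 34).
[2, 13) meets no B interval.
[19, 26) ∩ B → [25, 26).
[38, 41) meets no B interval.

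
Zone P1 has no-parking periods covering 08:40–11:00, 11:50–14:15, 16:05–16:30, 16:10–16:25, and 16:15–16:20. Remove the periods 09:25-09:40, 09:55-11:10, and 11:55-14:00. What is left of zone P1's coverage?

A, merged: 08:40-11:00, 11:50-14:15, 16:05-16:30.
08:40-11:00 with B removed leaves 08:40-09:25, 09:40-09:55.
11:50-14:15 with B removed leaves 11:50-11:55, 14:00-14:15.
16:05-16:30 is untouched.

08:40-09:25, 09:40-09:55, 11:50-11:55, 14:00-14:15, 16:05-16:30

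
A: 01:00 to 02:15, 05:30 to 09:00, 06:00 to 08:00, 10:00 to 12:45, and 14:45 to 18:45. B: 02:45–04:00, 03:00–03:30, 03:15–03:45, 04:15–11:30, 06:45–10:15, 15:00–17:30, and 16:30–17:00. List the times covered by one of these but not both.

01:00–02:15, 02:45–04:00, 04:15–05:30, 09:00–10:00, 11:30–12:45, 14:45–15:00, 17:30–18:45

First set merges to 01:00–02:15, 05:30–09:00, 10:00–12:45, 14:45–18:45.
Second set merges to 02:45–04:00, 04:15–11:30, 15:00–17:30.
A \ B = 01:00–02:15, 11:30–12:45, 14:45–15:00, 17:30–18:45.
B \ A = 02:45–04:00, 04:15–05:30, 09:00–10:00.
Union of the two gives the symmetric difference.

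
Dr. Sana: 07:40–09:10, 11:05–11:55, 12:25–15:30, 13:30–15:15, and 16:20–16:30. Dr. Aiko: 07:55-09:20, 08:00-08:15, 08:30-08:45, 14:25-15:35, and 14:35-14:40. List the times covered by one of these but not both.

07:40–07:55, 09:10–09:20, 11:05–11:55, 12:25–14:25, 15:30–15:35, 16:20–16:30

A, merged: 07:40–09:10, 11:05–11:55, 12:25–15:30, 16:20–16:30.
B, merged: 07:55–09:20, 14:25–15:35.
A but not B: 07:40–07:55, 11:05–11:55, 12:25–14:25, 16:20–16:30.
B but not A: 09:10–09:20, 15:30–15:35.
Combining gives A △ B.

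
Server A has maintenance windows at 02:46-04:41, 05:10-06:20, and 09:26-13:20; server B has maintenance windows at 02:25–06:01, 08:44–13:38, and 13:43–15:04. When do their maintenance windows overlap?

02:46-04:41, 05:10-06:01, 09:26-13:20

02:46-04:41 overlaps B on 02:46-04:41.
05:10-06:20 overlaps B on 05:10-06:01.
09:26-13:20 overlaps B on 09:26-13:20.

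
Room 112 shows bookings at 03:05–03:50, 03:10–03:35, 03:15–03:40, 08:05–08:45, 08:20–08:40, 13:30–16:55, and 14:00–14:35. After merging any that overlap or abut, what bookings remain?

03:10-03:35 overlaps/touches 03:05-03:50 → extend to 03:05-03:50.
03:15-03:40 overlaps/touches 03:05-03:50 → extend to 03:05-03:50.
08:05-08:45 is disjoint → start new block.
08:20-08:40 overlaps/touches 08:05-08:45 → extend to 08:05-08:45.
13:30-16:55 is disjoint → start new block.
14:00-14:35 overlaps/touches 13:30-16:55 → extend to 13:30-16:55.

03:05-03:50, 08:05-08:45, 13:30-16:55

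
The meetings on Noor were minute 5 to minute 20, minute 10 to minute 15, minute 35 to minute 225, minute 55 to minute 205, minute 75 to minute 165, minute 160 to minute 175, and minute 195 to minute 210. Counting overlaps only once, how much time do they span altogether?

205 minutes

Merged: minute 5 to minute 20, minute 35 to minute 225.
Lengths: 15 minutes + 190 minutes = 205 minutes.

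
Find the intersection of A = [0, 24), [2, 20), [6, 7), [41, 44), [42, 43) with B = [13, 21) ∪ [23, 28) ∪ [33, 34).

[13, 21) ∪ [23, 24)

Merge the first list: [0, 24), [41, 44).
[0, 24) ∩ B → [13, 21), [23, 24).
[41, 44) meets no B interval.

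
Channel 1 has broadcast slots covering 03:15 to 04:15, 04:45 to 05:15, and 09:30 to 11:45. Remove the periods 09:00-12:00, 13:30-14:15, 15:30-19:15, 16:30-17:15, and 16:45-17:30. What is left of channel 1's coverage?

03:15–04:15, 04:45–05:15

Second set merges to 09:00–12:00, 13:30–14:15, 15:30–19:15.
03:15–04:15 is untouched.
04:45–05:15 is untouched.
09:30–11:45 lies entirely inside B → drops out.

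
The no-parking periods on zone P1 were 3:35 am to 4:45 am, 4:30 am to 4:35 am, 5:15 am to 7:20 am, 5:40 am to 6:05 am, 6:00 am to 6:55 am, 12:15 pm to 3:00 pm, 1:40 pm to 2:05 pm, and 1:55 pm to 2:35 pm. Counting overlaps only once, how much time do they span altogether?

Merged: 3:35 am-4:45 am, 5:15 am-7:20 am, 12:15 pm-3:00 pm.
Lengths: 1 h 10 min + 2 h 5 min + 2 h 45 min = 6 h.

6 h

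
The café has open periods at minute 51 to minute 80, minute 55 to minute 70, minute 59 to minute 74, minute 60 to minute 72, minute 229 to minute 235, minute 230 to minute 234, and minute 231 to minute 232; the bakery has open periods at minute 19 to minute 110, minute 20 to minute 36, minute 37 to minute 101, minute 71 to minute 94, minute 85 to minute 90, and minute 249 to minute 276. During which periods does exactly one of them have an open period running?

A, merged: minute 51 to minute 80, minute 229 to minute 235.
B, merged: minute 19 to minute 110, minute 249 to minute 276.
Only in the first: minute 229 to minute 235.
Only in the second: minute 19 to minute 51, minute 80 to minute 110, minute 249 to minute 276.
Together these are the periods covered by exactly one.

minute 19 to minute 51, minute 80 to minute 110, minute 229 to minute 235, minute 249 to minute 276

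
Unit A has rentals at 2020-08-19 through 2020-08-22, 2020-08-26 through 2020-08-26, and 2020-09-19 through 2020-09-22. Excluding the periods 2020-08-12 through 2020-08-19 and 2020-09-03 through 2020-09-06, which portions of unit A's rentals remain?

2020-08-20 through 2020-08-22, 2020-08-26 through 2020-08-26, 2020-09-19 through 2020-09-22

2020-08-19 through 2020-08-22 with B removed leaves 2020-08-20 through 2020-08-22.
2020-08-26 through 2020-08-26 is untouched.
2020-09-19 through 2020-09-22 is untouched.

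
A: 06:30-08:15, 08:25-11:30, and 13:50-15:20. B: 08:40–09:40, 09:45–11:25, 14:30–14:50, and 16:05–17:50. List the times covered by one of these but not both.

Only in the first: 06:30–08:15, 08:25–08:40, 09:40–09:45, 11:25–11:30, 13:50–14:30, 14:50–15:20.
Only in the second: 16:05–17:50.
Together these are the periods covered by exactly one.

06:30–08:15, 08:25–08:40, 09:40–09:45, 11:25–11:30, 13:50–14:30, 14:50–15:20, 16:05–17:50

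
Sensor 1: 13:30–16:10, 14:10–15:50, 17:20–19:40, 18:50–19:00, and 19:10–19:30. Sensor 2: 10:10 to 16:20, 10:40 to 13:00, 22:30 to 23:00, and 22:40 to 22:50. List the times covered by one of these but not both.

10:10–13:30, 16:10–16:20, 17:20–19:40, 22:30–23:00

First set merges to 13:30–16:10, 17:20–19:40.
Second set merges to 10:10–16:20, 22:30–23:00.
Only in the first: 17:20–19:40.
Only in the second: 10:10–13:30, 16:10–16:20, 22:30–23:00.
Together these are the periods covered by exactly one.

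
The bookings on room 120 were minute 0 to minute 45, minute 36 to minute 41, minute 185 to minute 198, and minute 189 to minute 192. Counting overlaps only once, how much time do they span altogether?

Merged: minute 0 to minute 45, minute 185 to minute 198.
Lengths: 45 minutes + 13 minutes = 58 minutes.

58 minutes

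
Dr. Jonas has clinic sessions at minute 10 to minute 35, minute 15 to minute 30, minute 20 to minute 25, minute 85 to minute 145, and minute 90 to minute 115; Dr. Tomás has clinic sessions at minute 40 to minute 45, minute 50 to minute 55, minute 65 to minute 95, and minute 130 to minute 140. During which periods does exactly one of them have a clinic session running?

Merge the first list: minute 10 to minute 35, minute 85 to minute 145.
A but not B: minute 10 to minute 35, minute 95 to minute 130, minute 140 to minute 145.
B but not A: minute 40 to minute 45, minute 50 to minute 55, minute 65 to minute 85.
Combining gives A △ B.

minute 10 to minute 35, minute 40 to minute 45, minute 50 to minute 55, minute 65 to minute 85, minute 95 to minute 130, minute 140 to minute 145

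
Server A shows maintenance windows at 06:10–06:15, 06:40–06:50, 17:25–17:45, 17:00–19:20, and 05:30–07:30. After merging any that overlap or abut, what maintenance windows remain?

05:30–07:30, 17:00–19:20

Sort by start: 05:30–07:30, 06:10–06:15, 06:40–06:50, 17:00–19:20, 17:25–17:45.
06:10–06:15 overlaps/touches 05:30–07:30 → extend to 05:30–07:30.
06:40–06:50 overlaps/touches 05:30–07:30 → extend to 05:30–07:30.
17:00–19:20 is disjoint → start new block.
17:25–17:45 overlaps/touches 17:00–19:20 → extend to 17:00–19:20.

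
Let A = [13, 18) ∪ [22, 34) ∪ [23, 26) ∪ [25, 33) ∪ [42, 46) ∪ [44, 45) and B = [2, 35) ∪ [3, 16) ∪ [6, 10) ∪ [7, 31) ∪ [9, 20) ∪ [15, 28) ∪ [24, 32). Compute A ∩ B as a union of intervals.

[13, 18) ∪ [22, 34)

First set merges to [13, 18), [22, 34), [42, 46).
Second set merges to [2, 35).
[13, 18) meets the second set on [13, 18).
[22, 34) meets the second set on [22, 34).
[42, 46): no overlap with the second set.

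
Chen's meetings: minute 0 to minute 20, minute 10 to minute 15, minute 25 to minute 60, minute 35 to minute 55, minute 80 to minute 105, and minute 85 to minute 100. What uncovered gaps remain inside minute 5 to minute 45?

minute 20 to minute 25

After merging, the occupied span is minute 0 to minute 20, minute 25 to minute 60, minute 80 to minute 105.
Uncovered inside minute 5 to minute 45: minute 20 to minute 25.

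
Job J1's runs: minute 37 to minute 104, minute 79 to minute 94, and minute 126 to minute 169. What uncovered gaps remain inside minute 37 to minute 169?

minute 104 to minute 126

Covered (merged): minute 37 to minute 104, minute 126 to minute 169.
Uncovered inside minute 37 to minute 169: minute 104 to minute 126.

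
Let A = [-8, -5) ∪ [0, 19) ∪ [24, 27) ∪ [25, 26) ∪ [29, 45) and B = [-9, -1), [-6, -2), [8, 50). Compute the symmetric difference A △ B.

First set merges to [-8, -5), [0, 19), [24, 27), [29, 45).
Second set merges to [-9, -1), [8, 50).
Only in the first: [0, 8).
Only in the second: [-9, -8), [-5, -1), [19, 24), [27, 29), [45, 50).
Together these are the periods covered by exactly one.

[-9, -8) ∪ [-5, -1) ∪ [0, 8) ∪ [19, 24) ∪ [27, 29) ∪ [45, 50)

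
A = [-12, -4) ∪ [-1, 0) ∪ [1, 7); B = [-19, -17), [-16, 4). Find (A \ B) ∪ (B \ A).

[-19, -17) ∪ [-16, -12) ∪ [-4, -1) ∪ [0, 1) ∪ [4, 7)

A \ B = [4, 7).
B \ A = [-19, -17), [-16, -12), [-4, -1), [0, 1).
Union of the two gives the symmetric difference.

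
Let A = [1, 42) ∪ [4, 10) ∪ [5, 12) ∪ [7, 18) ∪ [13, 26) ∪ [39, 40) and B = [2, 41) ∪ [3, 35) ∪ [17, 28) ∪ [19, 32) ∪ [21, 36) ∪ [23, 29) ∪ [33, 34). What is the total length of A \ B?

2

A, merged: [1, 42).
B, merged: [2, 41).
A \ B = [1, 2), [41, 42).
Total: 1 + 1 = 2.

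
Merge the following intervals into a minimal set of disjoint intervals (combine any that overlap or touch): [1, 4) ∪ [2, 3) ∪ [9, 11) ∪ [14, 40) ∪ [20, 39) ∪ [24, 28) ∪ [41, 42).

[2, 3) overlaps/touches [1, 4) → extend to [1, 4).
[9, 11) is disjoint → start new block.
[14, 40) is disjoint → start new block.
[20, 39) overlaps/touches [14, 40) → extend to [14, 40).
[24, 28) overlaps/touches [14, 40) → extend to [14, 40).
[41, 42) is disjoint → start new block.

[1, 4) ∪ [9, 11) ∪ [14, 40) ∪ [41, 42)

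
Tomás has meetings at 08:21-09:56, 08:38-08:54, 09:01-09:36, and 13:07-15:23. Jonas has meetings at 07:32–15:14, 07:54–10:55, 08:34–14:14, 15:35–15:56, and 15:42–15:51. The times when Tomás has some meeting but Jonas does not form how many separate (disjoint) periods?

1

A, merged: 08:21–09:56, 13:07–15:23.
B, merged: 07:32–15:14, 15:35–15:56.
A \ B = 15:14–15:23.
That is 1 disjoint piece.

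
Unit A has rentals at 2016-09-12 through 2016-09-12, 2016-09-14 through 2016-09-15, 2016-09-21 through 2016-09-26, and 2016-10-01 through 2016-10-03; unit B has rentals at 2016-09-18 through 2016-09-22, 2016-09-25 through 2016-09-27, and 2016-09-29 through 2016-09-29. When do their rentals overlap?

2016-09-12 through 2016-09-12: no overlap with the second set.
2016-09-14 through 2016-09-15: no overlap with the second set.
2016-09-21 through 2016-09-26 meets the second set on 2016-09-21 through 2016-09-22, 2016-09-25 through 2016-09-26.
2016-10-01 through 2016-10-03: no overlap with the second set.

2016-09-21 through 2016-09-22, 2016-09-25 through 2016-09-26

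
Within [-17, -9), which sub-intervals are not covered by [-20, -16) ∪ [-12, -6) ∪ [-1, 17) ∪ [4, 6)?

[-16, -12)

After merging, the occupied span is [-20, -16), [-12, -6), [-1, 17).
Gaps within [-17, -9): [-16, -12).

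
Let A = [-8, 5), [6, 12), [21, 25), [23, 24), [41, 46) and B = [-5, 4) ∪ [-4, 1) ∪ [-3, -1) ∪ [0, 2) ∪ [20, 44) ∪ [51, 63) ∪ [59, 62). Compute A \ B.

[-8, -5) ∪ [4, 5) ∪ [6, 12) ∪ [44, 46)

Merge the first list: [-8, 5), [6, 12), [21, 25), [41, 46).
Merge the second list: [-5, 4), [20, 44), [51, 63).
[-8, 5) with B removed leaves [-8, -5), [4, 5).
[6, 12) is untouched.
[21, 25) lies entirely inside B → drops out.
[41, 46) with B removed leaves [44, 46).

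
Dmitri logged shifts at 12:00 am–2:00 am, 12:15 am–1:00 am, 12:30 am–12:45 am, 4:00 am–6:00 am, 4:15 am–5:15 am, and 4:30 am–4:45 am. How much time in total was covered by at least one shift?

4 h

Merged: 12:00 am–2:00 am, 4:00 am–6:00 am.
Lengths: 2 h + 2 h = 4 h.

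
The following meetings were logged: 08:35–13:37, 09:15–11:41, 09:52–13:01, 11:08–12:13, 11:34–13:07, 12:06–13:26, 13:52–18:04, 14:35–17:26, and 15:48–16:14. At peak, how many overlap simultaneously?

5

At 11:34, 5 of the intervals are simultaneously active.
No point has more.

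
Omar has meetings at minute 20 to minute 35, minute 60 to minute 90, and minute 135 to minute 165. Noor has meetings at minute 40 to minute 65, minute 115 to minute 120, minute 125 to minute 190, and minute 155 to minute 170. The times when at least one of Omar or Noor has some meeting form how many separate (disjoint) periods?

Merge the second list: minute 40 to minute 65, minute 115 to minute 120, minute 125 to minute 190.
A ∪ B = minute 20 to minute 35, minute 40 to minute 90, minute 115 to minute 120, minute 125 to minute 190.
That is 4 disjoint pieces.

4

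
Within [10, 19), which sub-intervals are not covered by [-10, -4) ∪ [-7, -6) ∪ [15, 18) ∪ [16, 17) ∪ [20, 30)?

[10, 15) ∪ [18, 19)

After merging, the occupied span is [-10, -4), [15, 18), [20, 30).
Uncovered inside [10, 19): [10, 15), [18, 19).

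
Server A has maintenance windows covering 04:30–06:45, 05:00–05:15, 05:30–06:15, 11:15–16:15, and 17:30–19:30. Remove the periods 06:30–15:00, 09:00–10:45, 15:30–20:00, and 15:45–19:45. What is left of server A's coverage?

First set merges to 04:30–06:45, 11:15–16:15, 17:30–19:30.
Second set merges to 06:30–15:00, 15:30–20:00.
04:30–06:45 with B removed leaves 04:30–06:30.
11:15–16:15 with B removed leaves 15:00–15:30.
17:30–19:30 lies entirely inside B → drops out.

04:30–06:30, 15:00–15:30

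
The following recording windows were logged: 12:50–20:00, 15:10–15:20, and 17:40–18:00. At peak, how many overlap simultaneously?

2

At 15:10, 2 of the intervals are simultaneously active.
No point has more.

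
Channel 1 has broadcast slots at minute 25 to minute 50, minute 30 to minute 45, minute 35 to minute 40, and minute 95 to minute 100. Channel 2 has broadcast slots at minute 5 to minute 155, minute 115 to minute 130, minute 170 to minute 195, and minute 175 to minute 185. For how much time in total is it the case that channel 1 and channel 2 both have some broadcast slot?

30 minutes

A, merged: minute 25 to minute 50, minute 95 to minute 100.
B, merged: minute 5 to minute 155, minute 170 to minute 195.
A ∩ B = minute 25 to minute 50, minute 95 to minute 100.
Total: 25 minutes + 5 minutes = 30 minutes.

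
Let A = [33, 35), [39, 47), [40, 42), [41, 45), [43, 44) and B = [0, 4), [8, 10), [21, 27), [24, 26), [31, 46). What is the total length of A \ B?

First set merges to [33, 35), [39, 47).
Second set merges to [0, 4), [8, 10), [21, 27), [31, 46).
A \ B = [46, 47).
Total: 1.

1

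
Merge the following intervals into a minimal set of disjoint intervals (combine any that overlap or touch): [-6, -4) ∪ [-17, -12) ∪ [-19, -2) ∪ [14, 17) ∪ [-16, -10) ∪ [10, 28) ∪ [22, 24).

[-19, -2) ∪ [10, 28)

Sort by start: [-19, -2), [-17, -12), [-16, -10), [-6, -4), [10, 28), [14, 17), [22, 24).
[-17, -12) overlaps/touches [-19, -2) → extend to [-19, -2).
[-16, -10) overlaps/touches [-19, -2) → extend to [-19, -2).
[-6, -4) overlaps/touches [-19, -2) → extend to [-19, -2).
[10, 28) is disjoint → start new block.
[14, 17) overlaps/touches [10, 28) → extend to [10, 28).
[22, 24) overlaps/touches [10, 28) → extend to [10, 28).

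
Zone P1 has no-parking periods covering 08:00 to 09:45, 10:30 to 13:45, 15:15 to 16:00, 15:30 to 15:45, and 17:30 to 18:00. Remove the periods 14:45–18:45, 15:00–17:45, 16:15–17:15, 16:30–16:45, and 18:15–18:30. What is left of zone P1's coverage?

08:00–09:45, 10:30–13:45

First set merges to 08:00–09:45, 10:30–13:45, 15:15–16:00, 17:30–18:00.
Second set merges to 14:45–18:45.
08:00–09:45: no B overlap → unchanged.
10:30–13:45: no B overlap → unchanged.
15:15–16:00: fully covered by B → removed.
17:30–18:00: fully covered by B → removed.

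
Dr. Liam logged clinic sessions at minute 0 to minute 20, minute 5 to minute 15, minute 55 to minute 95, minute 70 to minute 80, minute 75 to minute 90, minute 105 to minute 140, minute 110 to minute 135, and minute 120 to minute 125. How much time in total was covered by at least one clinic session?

95 minutes

Merged: minute 0 to minute 20, minute 55 to minute 95, minute 105 to minute 140.
Lengths: 20 minutes + 40 minutes + 35 minutes = 95 minutes.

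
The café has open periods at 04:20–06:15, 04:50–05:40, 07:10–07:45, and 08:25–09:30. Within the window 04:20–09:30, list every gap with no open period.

06:15–07:10, 07:45–08:25

Covered (merged): 04:20–06:15, 07:10–07:45, 08:25–09:30.
Complement within 04:20–09:30: 06:15–07:10, 07:45–08:25.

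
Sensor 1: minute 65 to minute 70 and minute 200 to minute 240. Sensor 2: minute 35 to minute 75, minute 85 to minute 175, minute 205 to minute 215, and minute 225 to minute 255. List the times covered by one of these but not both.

minute 35 to minute 65, minute 70 to minute 75, minute 85 to minute 175, minute 200 to minute 205, minute 215 to minute 225, minute 240 to minute 255

Only in the first: minute 200 to minute 205, minute 215 to minute 225.
Only in the second: minute 35 to minute 65, minute 70 to minute 75, minute 85 to minute 175, minute 240 to minute 255.
Together these are the periods covered by exactly one.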